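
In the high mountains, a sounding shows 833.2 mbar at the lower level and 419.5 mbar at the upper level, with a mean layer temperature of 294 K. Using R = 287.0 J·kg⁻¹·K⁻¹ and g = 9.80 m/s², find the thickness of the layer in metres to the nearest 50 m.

Δz ≈ 5900 m

Hypsometric equation: Δz = (R T̄/g) ln(P₁/P₂).
R T̄/g = 287.0 × 294 / 9.80 = 8610.0 m.
ln(833.2/419.5) = ln(1.9862) = 0.68622.
Δz = 8610.0 × 0.68622 = 5908.4 m.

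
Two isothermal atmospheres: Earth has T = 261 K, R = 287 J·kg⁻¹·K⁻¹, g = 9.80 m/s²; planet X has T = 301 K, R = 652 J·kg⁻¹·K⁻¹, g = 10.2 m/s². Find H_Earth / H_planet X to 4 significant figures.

H = RT/g for each body.
H_Earth = 287 × 261 / 9.80 = 7643.6 m.
H_planet X = 652 × 301 / 10.2 = 19240 m.
H_Earth/H_planet X = 7643.6/19240 = 0.39728.

H_Earth/H_planet X ≈ 0.3973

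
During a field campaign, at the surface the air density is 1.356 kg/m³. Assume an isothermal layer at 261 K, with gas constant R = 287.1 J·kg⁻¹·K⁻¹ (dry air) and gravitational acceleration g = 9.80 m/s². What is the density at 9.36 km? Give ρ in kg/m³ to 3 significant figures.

Scale height: H = RT/g = 287.1 × 261 / 9.80 = 7646.2 m.
In an isothermal atmosphere, density decays like pressure: ρ = ρ₀ exp(−z/H).
z/H = 9360.0/7646.2 = 1.2241; exp(−1.2241) = 0.29402.
ρ = 1.356 × 0.29402 = 0.39869 kg/m³.

ρ ≈ 0.399 kg/m³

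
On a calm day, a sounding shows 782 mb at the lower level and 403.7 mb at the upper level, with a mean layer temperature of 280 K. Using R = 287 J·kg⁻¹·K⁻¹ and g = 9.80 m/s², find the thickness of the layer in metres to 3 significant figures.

Hypsometric equation: Δz = (R T̄/g) ln(P₁/P₂).
R T̄/g = 287 × 280 / 9.80 = 8200.0 m.
ln(782/403.7) = ln(1.9371) = 0.66119.
Δz = 8200.0 × 0.66119 = 5421.8 m.

Δz ≈ 5420 m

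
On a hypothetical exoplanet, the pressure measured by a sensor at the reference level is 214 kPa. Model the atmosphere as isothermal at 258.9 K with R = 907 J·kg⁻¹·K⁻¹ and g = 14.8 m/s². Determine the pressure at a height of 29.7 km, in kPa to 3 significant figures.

Scale height: H = RT/g = 907 × 258.9 / 14.8 = 15866 m.
Barometric formula: P = P₀ exp(−z/H).
z/H = 29700/15866 = 1.8719; exp(−1.8719) = 0.15383.
P = 214 × 0.15383 = 32.920 kPa.

P ≈ 32.9 kPa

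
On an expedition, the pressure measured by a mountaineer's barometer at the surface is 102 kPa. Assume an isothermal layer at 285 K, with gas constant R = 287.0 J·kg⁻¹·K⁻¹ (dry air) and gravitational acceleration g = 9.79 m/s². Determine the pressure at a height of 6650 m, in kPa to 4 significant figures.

P ≈ 46.02 kPa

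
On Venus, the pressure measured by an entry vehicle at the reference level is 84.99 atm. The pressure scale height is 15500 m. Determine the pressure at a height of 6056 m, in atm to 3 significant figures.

P ≈ 57.5 atm

Barometric formula: P = P₀ exp(−z/H).
z/H = 6056.0/15500 = 0.39071; exp(−0.39071) = 0.67658.
P = 84.99 × 0.67658 = 57.503 atm.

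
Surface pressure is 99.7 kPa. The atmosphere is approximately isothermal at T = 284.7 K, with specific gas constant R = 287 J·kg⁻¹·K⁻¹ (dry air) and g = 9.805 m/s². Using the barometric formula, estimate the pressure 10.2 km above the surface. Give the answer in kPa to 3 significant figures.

P ≈ 29.3 kPa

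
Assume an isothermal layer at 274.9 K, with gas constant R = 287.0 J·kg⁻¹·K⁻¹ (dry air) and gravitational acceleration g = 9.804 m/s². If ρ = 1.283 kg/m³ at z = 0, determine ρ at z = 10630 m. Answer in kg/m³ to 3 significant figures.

ρ ≈ 0.342 kg/m³

Scale height: H = RT/g = 287.0 × 274.9 / 9.804 = 8047.4 m.
In an isothermal atmosphere, density decays like pressure: ρ = ρ₀ exp(−z/H).
z/H = 10630/8047.4 = 1.3209; exp(−1.3209) = 0.26689.
ρ = 1.283 × 0.26689 = 0.34242 kg/m³.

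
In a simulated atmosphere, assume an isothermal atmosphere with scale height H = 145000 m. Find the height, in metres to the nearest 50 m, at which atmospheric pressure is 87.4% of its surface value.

Set P/P₀ = exp(−z/H) = 0.874, so z = −H ln(0.874).
−ln(0.874) = 0.13467; z = 145000 × 0.13467 = 19527 m.

z ≈ 19550 m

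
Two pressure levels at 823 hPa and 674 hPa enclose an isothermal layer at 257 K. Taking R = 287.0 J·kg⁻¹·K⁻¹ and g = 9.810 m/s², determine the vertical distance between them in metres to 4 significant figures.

Δz ≈ 1502 m

Hypsometric equation: Δz = (R T̄/g) ln(P₁/P₂).
R T̄/g = 287.0 × 257 / 9.810 = 7518.8 m.
ln(823/674) = ln(1.2211) = 0.19975.
Δz = 7518.8 × 0.19975 = 1501.9 m.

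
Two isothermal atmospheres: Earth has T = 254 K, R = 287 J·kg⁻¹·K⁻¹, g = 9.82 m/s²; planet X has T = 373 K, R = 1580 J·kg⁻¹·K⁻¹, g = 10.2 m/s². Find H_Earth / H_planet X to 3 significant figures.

H_Earth/H_planet X ≈ 0.128

H = RT/g for each body.
H_Earth = 287 × 254 / 9.82 = 7423.4 m.
H_planet X = 1580 × 373 / 10.2 = 57778 m.
H_Earth/H_planet X = 7423.4/57778 = 0.12848.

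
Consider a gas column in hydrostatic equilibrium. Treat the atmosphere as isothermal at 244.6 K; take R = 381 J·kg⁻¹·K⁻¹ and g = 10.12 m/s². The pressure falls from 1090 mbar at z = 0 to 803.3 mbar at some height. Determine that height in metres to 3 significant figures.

z ≈ 2810 m

Scale height: H = RT/g = 381 × 244.6 / 10.12 = 9208.8 m.
Invert the barometric formula: z = H ln(P₀/P).
P₀/P = 1090/803.3 = 1.3569; ln(1.3569) = 0.30520.
z = 9208.8 × 0.30520 = 2810.5 m.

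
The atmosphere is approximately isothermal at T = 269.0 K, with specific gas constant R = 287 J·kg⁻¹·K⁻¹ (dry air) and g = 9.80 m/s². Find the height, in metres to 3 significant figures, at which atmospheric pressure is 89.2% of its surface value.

Scale height: H = RT/g = 287 × 269.0 / 9.80 = 7877.9 m.
Set P/P₀ = exp(−z/H) = 0.892, so z = −H ln(0.892).
−ln(0.892) = 0.11429; z = 7877.9 × 0.11429 = 900.37 m.

z ≈ 900 m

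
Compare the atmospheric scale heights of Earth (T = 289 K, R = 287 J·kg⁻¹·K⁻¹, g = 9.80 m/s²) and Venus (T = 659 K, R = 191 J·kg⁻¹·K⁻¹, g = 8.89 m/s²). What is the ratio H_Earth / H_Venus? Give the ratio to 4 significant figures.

H_Earth/H_Venus ≈ 0.5978

H = RT/g for each body.
H_Earth = 287 × 289 / 9.80 = 8463.6 m.
H_Venus = 191 × 659 / 8.89 = 14158 m.
H_Earth/H_Venus = 8463.6/14158 = 0.59780.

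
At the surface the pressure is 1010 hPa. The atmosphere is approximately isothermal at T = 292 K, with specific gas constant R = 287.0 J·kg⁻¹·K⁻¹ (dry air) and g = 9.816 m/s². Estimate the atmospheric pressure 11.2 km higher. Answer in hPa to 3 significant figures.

Scale height: H = RT/g = 287.0 × 292 / 9.816 = 8537.5 m.
Barometric formula: P = P₀ exp(−z/H).
z/H = 11200/8537.5 = 1.3119; exp(−1.3119) = 0.26931.
P = 1010 × 0.26931 = 272.00 hPa.

P ≈ 272 hPa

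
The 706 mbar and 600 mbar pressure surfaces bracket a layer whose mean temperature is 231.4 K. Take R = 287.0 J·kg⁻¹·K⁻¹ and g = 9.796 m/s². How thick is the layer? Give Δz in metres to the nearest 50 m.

Hypsometric equation: Δz = (R T̄/g) ln(P₁/P₂).
R T̄/g = 287.0 × 231.4 / 9.796 = 6779.5 m.
ln(706/600) = ln(1.1767) = 0.16271.
Δz = 6779.5 × 0.16271 = 1103.1 m.

Δz ≈ 1100 m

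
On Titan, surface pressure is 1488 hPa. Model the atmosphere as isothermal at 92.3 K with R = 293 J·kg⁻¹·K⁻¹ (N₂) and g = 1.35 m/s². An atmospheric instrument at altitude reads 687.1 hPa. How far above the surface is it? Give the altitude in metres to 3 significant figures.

z ≈ 15500 m

Scale height: H = RT/g = 293 × 92.3 / 1.35 = 20033 m.
Invert the barometric formula: z = H ln(P₀/P).
P₀/P = 1488/687.1 = 2.1656; ln(2.1656) = 0.77270.
z = 20033 × 0.77270 = 15479 m.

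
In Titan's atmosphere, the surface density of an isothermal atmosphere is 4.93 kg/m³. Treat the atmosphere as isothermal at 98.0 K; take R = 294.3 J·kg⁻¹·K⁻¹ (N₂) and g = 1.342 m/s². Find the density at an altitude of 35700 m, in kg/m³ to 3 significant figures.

ρ ≈ 0.936 kg/m³

Scale height: H = RT/g = 294.3 × 98.0 / 1.342 = 21491 m.
In an isothermal atmosphere, density decays like pressure: ρ = ρ₀ exp(−z/H).
z/H = 35700/21491 = 1.6612; exp(−1.6612) = 0.18991.
ρ = 4.93 × 0.18991 = 0.93626 kg/m³.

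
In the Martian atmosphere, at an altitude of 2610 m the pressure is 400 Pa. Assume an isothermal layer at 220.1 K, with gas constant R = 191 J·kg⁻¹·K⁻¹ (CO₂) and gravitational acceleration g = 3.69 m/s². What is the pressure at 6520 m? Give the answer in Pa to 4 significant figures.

P ≈ 283.8 Pa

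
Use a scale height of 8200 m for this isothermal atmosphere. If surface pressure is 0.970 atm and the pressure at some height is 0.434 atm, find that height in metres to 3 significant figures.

z ≈ 6590 m

Invert the barometric formula: z = H ln(P₀/P).
P₀/P = 0.970/0.434 = 2.2350; ln(2.2350) = 0.80424.
z = 8200.0 × 0.80424 = 6594.8 m.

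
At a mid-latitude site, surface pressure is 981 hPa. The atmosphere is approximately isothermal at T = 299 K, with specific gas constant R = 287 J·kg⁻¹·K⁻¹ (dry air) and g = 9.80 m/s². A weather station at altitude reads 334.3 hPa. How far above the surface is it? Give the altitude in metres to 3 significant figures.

Scale height: H = RT/g = 287 × 299 / 9.80 = 8756.4 m.
Invert the barometric formula: z = H ln(P₀/P).
P₀/P = 981/334.3 = 2.9345; ln(2.9345) = 1.0765.
z = 8756.4 × 1.0765 = 9426.3 m.

z ≈ 9430 m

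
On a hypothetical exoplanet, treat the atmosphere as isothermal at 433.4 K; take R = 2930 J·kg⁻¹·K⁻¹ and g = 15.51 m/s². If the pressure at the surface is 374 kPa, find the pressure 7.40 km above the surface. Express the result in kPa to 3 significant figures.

Scale height: H = RT/g = 2930 × 433.4 / 15.51 = 81874 m.
Barometric formula: P = P₀ exp(−z/H).
z/H = 7400.0/81874 = 0.090383; exp(−0.090383) = 0.91358.
P = 374 × 0.91358 = 341.68 kPa.

P ≈ 342 kPa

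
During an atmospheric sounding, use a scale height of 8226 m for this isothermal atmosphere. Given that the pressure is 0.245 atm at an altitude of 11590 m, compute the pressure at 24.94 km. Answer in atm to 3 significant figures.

Between two levels, P₂ = P₁ exp(−Δz/H) with Δz = z₂ − z₁.
Δz = 24940 − 11590 = 13350 m; Δz/H = 13350/8226.0 = 1.6229.
P₂ = 0.245 × exp(−1.6229) = 0.245 × 0.19733 = 0.048346 atm.

P ≈ 0.0483 atm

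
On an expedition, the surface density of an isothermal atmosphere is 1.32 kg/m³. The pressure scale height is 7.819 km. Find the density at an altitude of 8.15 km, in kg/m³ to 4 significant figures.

ρ ≈ 0.4655 kg/m³

In an isothermal atmosphere, density decays like pressure: ρ = ρ₀ exp(−z/H).
z/H = 8150.0/7819.0 = 1.0423; exp(−1.0423) = 0.35264.
ρ = 1.32 × 0.35264 = 0.46548 kg/m³.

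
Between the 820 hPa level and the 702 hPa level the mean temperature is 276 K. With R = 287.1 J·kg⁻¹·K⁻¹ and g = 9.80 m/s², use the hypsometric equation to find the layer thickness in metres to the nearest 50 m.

Δz ≈ 1250 m

Hypsometric equation: Δz = (R T̄/g) ln(P₁/P₂).
R T̄/g = 287.1 × 276 / 9.80 = 8085.7 m.
ln(820/702) = ln(1.1681) = 0.15538.
Δz = 8085.7 × 0.15538 = 1256.4 m.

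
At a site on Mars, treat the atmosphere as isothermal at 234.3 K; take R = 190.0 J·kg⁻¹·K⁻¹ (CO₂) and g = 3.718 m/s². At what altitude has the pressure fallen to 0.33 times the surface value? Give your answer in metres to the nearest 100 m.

z ≈ 13300 m

Scale height: H = RT/g = 190.0 × 234.3 / 3.718 = 11973 m.
Set P/P₀ = exp(−z/H) = 0.33, so z = −H ln(0.33).
−ln(0.33) = 1.1087; z = 11973 × 1.1087 = 13274 m.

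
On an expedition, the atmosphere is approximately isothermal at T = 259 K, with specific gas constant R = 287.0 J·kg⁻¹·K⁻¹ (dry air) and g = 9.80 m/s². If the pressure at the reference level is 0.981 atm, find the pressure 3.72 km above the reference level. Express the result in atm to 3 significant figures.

Scale height: H = RT/g = 287.0 × 259 / 9.80 = 7585.0 m.
Barometric formula: P = P₀ exp(−z/H).
z/H = 3720.0/7585.0 = 0.49044; exp(−0.49044) = 0.61236.
P = 0.981 × 0.61236 = 0.60073 atm.

P ≈ 0.601 atm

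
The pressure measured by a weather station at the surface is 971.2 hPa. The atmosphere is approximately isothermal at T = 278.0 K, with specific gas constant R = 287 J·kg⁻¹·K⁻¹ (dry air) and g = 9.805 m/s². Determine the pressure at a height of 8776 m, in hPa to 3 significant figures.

Scale height: H = RT/g = 287 × 278.0 / 9.805 = 8137.3 m.
Barometric formula: P = P₀ exp(−z/H).
z/H = 8776.0/8137.3 = 1.0785; exp(−1.0785) = 0.34011.
P = 971.2 × 0.34011 = 330.31 hPa.

P ≈ 330 hPa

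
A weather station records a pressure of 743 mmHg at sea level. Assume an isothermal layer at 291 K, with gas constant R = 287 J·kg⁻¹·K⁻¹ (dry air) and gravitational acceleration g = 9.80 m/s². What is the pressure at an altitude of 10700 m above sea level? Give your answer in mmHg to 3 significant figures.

P ≈ 212 mmHg

Scale height: H = RT/g = 287 × 291 / 9.80 = 8522.1 m.
Barometric formula: P = P₀ exp(−z/H).
z/H = 10700/8522.1 = 1.2556; exp(−1.2556) = 0.28490.
P = 743 × 0.28490 = 211.68 mmHg.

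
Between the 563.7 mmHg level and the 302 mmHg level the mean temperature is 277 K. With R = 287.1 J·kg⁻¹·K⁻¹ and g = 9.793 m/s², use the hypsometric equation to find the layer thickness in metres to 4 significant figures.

Δz ≈ 5068 m

Hypsometric equation: Δz = (R T̄/g) ln(P₁/P₂).
R T̄/g = 287.1 × 277 / 9.793 = 8120.8 m.
ln(563.7/302) = ln(1.8666) = 0.62412.
Δz = 8120.8 × 0.62412 = 5068.4 m.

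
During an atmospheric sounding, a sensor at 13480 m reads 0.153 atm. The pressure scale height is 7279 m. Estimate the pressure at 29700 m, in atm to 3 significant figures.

P ≈ 0.0165 atm

Between two levels, P₂ = P₁ exp(−Δz/H) with Δz = z₂ − z₁.
Δz = 29700 − 13480 = 16220 m; Δz/H = 16220/7279.0 = 2.2283.
P₂ = 0.153 × exp(−2.2283) = 0.153 × 0.10771 = 0.016480 atm.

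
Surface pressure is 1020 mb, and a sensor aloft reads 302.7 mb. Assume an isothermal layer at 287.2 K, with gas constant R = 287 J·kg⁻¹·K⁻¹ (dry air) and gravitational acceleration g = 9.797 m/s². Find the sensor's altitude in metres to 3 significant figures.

Scale height: H = RT/g = 287 × 287.2 / 9.797 = 8413.4 m.
Invert the barometric formula: z = H ln(P₀/P).
P₀/P = 1020/302.7 = 3.3697; ln(3.3697) = 1.2148.
z = 8413.4 × 1.2148 = 10221 m.

z ≈ 10200 m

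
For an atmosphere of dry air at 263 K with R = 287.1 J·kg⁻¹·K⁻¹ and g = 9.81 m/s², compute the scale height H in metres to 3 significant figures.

H ≈ 7700 m

The scale height of an isothermal atmosphere is H = RT/g.
H = 287.1 × 263 / 9.81 = 75507/9.81 = 7696.9 m.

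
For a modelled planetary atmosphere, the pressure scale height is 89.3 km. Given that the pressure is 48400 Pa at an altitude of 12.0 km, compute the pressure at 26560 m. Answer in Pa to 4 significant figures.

P ≈ 41120 Pa

Between two levels, P₂ = P₁ exp(−Δz/H) with Δz = z₂ − z₁.
Δz = 26560 − 12000 = 14560 m; Δz/H = 14560/89300 = 0.16305.
P₂ = 48400 × exp(−0.16305) = 48400 × 0.84955 = 41118 Pa.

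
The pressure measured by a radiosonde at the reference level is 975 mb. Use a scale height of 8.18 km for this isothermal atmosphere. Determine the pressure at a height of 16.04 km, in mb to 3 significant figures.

P ≈ 137 mb

Barometric formula: P = P₀ exp(−z/H).
z/H = 16040/8180.0 = 1.9609; exp(−1.9609) = 0.14073.
P = 975 × 0.14073 = 137.21 mb.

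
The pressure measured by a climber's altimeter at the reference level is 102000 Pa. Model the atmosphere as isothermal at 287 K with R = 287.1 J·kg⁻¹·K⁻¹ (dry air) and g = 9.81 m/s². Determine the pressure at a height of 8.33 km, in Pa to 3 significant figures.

Scale height: H = RT/g = 287.1 × 287 / 9.81 = 8399.4 m.
Barometric formula: P = P₀ exp(−z/H).
z/H = 8330.0/8399.4 = 0.99174; exp(−0.99174) = 0.37093.
P = 102000 × 0.37093 = 37835 Pa.

P ≈ 37800 Pa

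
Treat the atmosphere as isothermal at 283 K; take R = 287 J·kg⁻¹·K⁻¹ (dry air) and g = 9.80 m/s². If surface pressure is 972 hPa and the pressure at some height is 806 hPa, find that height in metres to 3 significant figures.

z ≈ 1550 m

Scale height: H = RT/g = 287 × 283 / 9.80 = 8287.9 m.
Invert the barometric formula: z = H ln(P₀/P).
P₀/P = 972/806 = 1.2060; ln(1.2060) = 0.18731.
z = 8287.9 × 0.18731 = 1552.4 m.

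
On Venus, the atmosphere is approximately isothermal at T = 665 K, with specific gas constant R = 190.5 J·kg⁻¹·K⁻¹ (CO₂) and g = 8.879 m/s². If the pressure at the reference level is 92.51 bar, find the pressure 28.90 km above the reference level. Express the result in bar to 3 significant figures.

Scale height: H = RT/g = 190.5 × 665 / 8.879 = 14268 m.
Barometric formula: P = P₀ exp(−z/H).
z/H = 28900/14268 = 2.0255; exp(−2.0255) = 0.13193.
P = 92.51 × 0.13193 = 12.205 bar.

P ≈ 12.2 bar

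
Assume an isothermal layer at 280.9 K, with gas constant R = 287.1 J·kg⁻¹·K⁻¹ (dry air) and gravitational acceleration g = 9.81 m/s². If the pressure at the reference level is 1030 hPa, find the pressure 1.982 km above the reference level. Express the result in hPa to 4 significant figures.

Scale height: H = RT/g = 287.1 × 280.9 / 9.81 = 8220.8 m.
Barometric formula: P = P₀ exp(−z/H).
z/H = 1982.0/8220.8 = 0.24110; exp(−0.24110) = 0.78576.
P = 1030 × 0.78576 = 809.33 hPa.

P ≈ 809.3 hPa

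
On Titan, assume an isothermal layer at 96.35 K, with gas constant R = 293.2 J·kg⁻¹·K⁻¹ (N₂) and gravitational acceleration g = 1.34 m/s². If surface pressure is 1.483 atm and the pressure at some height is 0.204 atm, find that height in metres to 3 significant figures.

Scale height: H = RT/g = 293.2 × 96.35 / 1.34 = 21082 m.
Invert the barometric formula: z = H ln(P₀/P).
P₀/P = 1.483/0.204 = 7.2696; ln(7.2696) = 1.9837.
z = 21082 × 1.9837 = 41820 m.

z ≈ 41800 m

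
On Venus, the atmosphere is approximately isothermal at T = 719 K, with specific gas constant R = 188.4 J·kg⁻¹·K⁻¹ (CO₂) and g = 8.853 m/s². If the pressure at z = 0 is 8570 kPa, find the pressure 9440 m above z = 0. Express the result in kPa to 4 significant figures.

P ≈ 4624 kPa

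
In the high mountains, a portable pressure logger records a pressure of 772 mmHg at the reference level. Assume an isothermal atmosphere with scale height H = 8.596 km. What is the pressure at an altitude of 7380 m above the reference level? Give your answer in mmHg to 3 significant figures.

P ≈ 327 mmHg

Barometric formula: P = P₀ exp(−z/H).
z/H = 7380.0/8596.0 = 0.85854; exp(−0.85854) = 0.42378.
P = 772 × 0.42378 = 327.16 mmHg.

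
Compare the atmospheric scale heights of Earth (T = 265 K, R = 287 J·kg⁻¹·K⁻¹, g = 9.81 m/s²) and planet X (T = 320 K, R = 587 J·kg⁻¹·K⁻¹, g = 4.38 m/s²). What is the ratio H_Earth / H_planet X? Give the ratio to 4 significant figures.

H = RT/g for each body.
H_Earth = 287 × 265 / 9.81 = 7752.8 m.
H_planet X = 587 × 320 / 4.38 = 42886 m.
H_Earth/H_planet X = 7752.8/42886 = 0.18078.

H_Earth/H_planet X ≈ 0.1808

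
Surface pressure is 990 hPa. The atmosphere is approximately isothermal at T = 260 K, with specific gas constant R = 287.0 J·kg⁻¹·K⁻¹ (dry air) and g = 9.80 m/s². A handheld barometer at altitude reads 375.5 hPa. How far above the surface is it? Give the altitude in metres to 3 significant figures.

z ≈ 7380 m

Scale height: H = RT/g = 287.0 × 260 / 9.80 = 7614.3 m.
Invert the barometric formula: z = H ln(P₀/P).
P₀/P = 990/375.5 = 2.6365; ln(2.6365) = 0.96945.
z = 7614.3 × 0.96945 = 7381.7 m.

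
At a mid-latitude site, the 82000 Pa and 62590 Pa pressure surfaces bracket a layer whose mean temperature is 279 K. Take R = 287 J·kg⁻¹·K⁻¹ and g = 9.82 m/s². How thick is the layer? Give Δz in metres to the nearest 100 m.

Δz ≈ 2200 m

Hypsometric equation: Δz = (R T̄/g) ln(P₁/P₂).
R T̄/g = 287 × 279 / 9.82 = 8154.1 m.
ln(82000/62590) = ln(1.3101) = 0.27010.
Δz = 8154.1 × 0.27010 = 2202.4 m.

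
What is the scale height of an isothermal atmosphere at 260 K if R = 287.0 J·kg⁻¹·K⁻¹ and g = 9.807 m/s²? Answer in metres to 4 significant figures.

H ≈ 7609 m

The scale height of an isothermal atmosphere is H = RT/g.
H = 287.0 × 260 / 9.807 = 74620/9.807 = 7608.9 m.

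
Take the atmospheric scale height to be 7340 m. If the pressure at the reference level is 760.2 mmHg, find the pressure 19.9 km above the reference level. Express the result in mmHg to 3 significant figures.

Barometric formula: P = P₀ exp(−z/H).
z/H = 19900/7340.0 = 2.7112; exp(−2.7112) = 0.066457.
P = 760.2 × 0.066457 = 50.521 mmHg.

P ≈ 50.5 mmHg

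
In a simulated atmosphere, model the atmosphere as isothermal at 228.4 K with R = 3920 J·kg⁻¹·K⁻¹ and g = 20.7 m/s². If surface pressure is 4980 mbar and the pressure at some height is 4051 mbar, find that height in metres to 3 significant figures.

Scale height: H = RT/g = 3920 × 228.4 / 20.7 = 43253 m.
Invert the barometric formula: z = H ln(P₀/P).
P₀/P = 4980/4051 = 1.2293; ln(1.2293) = 0.20644.
z = 43253 × 0.20644 = 8929.1 m.

z ≈ 8930 m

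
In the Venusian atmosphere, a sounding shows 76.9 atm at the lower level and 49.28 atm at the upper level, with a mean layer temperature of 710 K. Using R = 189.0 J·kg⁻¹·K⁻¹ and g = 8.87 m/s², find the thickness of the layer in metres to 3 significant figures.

Hypsometric equation: Δz = (R T̄/g) ln(P₁/P₂).
R T̄/g = 189.0 × 710 / 8.87 = 15129 m.
ln(76.9/49.28) = ln(1.5605) = 0.44501.
Δz = 15129 × 0.44501 = 6732.6 m.

Δz ≈ 6730 m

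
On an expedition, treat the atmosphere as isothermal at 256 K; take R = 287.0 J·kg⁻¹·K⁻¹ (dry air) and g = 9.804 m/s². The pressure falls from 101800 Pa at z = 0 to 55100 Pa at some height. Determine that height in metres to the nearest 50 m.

Scale height: H = RT/g = 287.0 × 256 / 9.804 = 7494.1 m.
Invert the barometric formula: z = H ln(P₀/P).
P₀/P = 101800/55100 = 1.8475; ln(1.8475) = 0.61383.
z = 7494.1 × 0.61383 = 4600.1 m.

z ≈ 4600 m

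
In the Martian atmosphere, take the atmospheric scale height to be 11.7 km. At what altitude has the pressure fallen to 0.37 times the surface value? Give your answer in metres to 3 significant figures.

Set P/P₀ = exp(−z/H) = 0.37, so z = −H ln(0.37).
−ln(0.37) = 0.99425; z = 11700 × 0.99425 = 11633 m.

z ≈ 11600 m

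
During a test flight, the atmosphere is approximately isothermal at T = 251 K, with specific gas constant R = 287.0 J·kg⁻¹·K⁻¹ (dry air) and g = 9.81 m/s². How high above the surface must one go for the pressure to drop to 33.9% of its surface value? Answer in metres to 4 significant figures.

Scale height: H = RT/g = 287.0 × 251 / 9.81 = 7343.2 m.
Set P/P₀ = exp(−z/H) = 0.339, so z = −H ln(0.339).
−ln(0.339) = 1.0818; z = 7343.2 × 1.0818 = 7943.9 m.

z ≈ 7944 m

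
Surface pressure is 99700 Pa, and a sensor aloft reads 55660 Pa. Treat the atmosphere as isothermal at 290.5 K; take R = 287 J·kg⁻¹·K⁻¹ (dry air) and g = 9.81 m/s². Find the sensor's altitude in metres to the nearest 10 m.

z ≈ 4950 m

Scale height: H = RT/g = 287 × 290.5 / 9.81 = 8498.8 m.
Invert the barometric formula: z = H ln(P₀/P).
P₀/P = 99700/55660 = 1.7912; ln(1.7912) = 0.58289.
z = 8498.8 × 0.58289 = 4953.9 m.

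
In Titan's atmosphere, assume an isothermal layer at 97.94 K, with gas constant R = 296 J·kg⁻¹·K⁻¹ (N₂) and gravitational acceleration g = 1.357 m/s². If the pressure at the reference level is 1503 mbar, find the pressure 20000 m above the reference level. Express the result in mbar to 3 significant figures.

Scale height: H = RT/g = 296 × 97.94 / 1.357 = 21363 m.
Barometric formula: P = P₀ exp(−z/H).
z/H = 20000/21363 = 0.93620; exp(−0.93620) = 0.39212.
P = 1503 × 0.39212 = 589.36 mbar.

P ≈ 589 mbar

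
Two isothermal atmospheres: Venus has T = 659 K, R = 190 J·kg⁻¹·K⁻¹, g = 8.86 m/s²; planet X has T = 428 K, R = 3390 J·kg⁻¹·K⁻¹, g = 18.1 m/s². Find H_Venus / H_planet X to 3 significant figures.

H_Venus/H_planet X ≈ 0.176

H = RT/g for each body.
H_Venus = 190 × 659 / 8.86 = 14132 m.
H_planet X = 3390 × 428 / 18.1 = 80161 m.
H_Venus/H_planet X = 14132/80161 = 0.17630.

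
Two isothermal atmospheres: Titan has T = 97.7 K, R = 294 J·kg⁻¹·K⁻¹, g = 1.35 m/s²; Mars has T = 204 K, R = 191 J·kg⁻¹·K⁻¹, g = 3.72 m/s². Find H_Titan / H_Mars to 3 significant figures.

H_Titan/H_Mars ≈ 2.03

H = RT/g for each body.
H_Titan = 294 × 97.7 / 1.35 = 21277 m.
H_Mars = 191 × 204 / 3.72 = 10474 m.
H_Titan/H_Mars = 21277/10474 = 2.0314.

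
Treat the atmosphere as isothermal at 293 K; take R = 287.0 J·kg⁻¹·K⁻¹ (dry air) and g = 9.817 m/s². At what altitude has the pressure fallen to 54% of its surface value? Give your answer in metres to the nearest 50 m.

z ≈ 5300 m

Scale height: H = RT/g = 287.0 × 293 / 9.817 = 8565.9 m.
Set P/P₀ = exp(−z/H) = 0.54, so z = −H ln(0.54).
−ln(0.54) = 0.61619; z = 8565.9 × 0.61619 = 5278.2 m.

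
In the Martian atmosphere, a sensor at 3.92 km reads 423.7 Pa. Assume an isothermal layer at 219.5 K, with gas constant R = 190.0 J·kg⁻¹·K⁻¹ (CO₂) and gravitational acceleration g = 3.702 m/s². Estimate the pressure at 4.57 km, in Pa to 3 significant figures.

Scale height: H = RT/g = 190.0 × 219.5 / 3.702 = 11266 m.
Between two levels, P₂ = P₁ exp(−Δz/H) with Δz = z₂ − z₁.
Δz = 4570.0 − 3920.0 = 650.00 m; Δz/H = 650.00/11266 = 0.057696.
P₂ = 423.7 × exp(−0.057696) = 423.7 × 0.94394 = 399.95 Pa.

P ≈ 400 Pa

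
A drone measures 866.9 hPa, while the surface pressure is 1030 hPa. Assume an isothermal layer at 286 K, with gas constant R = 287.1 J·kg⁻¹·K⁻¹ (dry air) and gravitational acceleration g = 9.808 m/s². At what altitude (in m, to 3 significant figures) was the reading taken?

z ≈ 1440 m

Scale height: H = RT/g = 287.1 × 286 / 9.808 = 8371.8 m.
Invert the barometric formula: z = H ln(P₀/P).
P₀/P = 1030/866.9 = 1.1881; ln(1.1881) = 0.17236.
z = 8371.8 × 0.17236 = 1443.0 m.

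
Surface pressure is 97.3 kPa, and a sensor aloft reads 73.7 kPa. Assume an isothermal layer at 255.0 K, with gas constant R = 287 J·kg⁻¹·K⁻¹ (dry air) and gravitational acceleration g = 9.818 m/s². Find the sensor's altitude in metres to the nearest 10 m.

Scale height: H = RT/g = 287 × 255.0 / 9.818 = 7454.2 m.
Invert the barometric formula: z = H ln(P₀/P).
P₀/P = 97.3/73.7 = 1.3202; ln(1.3202) = 0.27778.
z = 7454.2 × 0.27778 = 2070.6 m.

z ≈ 2070 m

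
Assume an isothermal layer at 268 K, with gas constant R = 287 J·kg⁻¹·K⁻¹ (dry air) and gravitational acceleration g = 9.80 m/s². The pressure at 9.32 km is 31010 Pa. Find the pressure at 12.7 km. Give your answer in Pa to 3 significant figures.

P ≈ 20200 Pa

Scale height: H = RT/g = 287 × 268 / 9.80 = 7848.6 m.
Between two levels, P₂ = P₁ exp(−Δz/H) with Δz = z₂ − z₁.
Δz = 12700 − 9320.0 = 3380.0 m; Δz/H = 3380.0/7848.6 = 0.43065.
P₂ = 31010 × exp(−0.43065) = 31010 × 0.65009 = 20159 Pa.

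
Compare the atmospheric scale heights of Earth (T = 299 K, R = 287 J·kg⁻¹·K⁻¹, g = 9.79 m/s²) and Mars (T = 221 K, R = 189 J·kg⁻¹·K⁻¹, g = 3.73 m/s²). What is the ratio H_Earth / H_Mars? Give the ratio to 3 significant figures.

H_Earth/H_Mars ≈ 0.783

H = RT/g for each body.
H_Earth = 287 × 299 / 9.79 = 8765.4 m.
H_Mars = 189 × 221 / 3.73 = 11198 m.
H_Earth/H_Mars = 8765.4/11198 = 0.78276.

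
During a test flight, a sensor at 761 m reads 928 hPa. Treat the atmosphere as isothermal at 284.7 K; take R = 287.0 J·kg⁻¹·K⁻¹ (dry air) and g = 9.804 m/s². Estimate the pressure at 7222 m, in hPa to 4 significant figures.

Scale height: H = RT/g = 287.0 × 284.7 / 9.804 = 8334.2 m.
Between two levels, P₂ = P₁ exp(−Δz/H) with Δz = z₂ − z₁.
Δz = 7222.0 − 761.00 = 6461.0 m; Δz/H = 6461.0/8334.2 = 0.77524.
P₂ = 928 × exp(−0.77524) = 928 × 0.46059 = 427.43 hPa.

P ≈ 427.4 hPa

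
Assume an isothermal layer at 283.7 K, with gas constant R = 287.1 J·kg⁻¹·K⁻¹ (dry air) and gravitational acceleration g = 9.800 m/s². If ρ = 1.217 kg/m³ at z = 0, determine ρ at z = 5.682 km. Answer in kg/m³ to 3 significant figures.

Scale height: H = RT/g = 287.1 × 283.7 / 9.800 = 8311.3 m.
In an isothermal atmosphere, density decays like pressure: ρ = ρ₀ exp(−z/H).
z/H = 5682.0/8311.3 = 0.68365; exp(−0.68365) = 0.50477.
ρ = 1.217 × 0.50477 = 0.61431 kg/m³.

ρ ≈ 0.614 kg/m³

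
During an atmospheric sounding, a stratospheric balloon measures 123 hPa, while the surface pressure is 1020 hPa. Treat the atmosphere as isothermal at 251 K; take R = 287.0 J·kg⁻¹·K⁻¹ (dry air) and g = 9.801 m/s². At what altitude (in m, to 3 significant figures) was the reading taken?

Scale height: H = RT/g = 287.0 × 251 / 9.801 = 7350.0 m.
Invert the barometric formula: z = H ln(P₀/P).
P₀/P = 1020/123 = 8.2927; ln(8.2927) = 2.1154.
z = 7350.0 × 2.1154 = 15548 m.

z ≈ 15500 m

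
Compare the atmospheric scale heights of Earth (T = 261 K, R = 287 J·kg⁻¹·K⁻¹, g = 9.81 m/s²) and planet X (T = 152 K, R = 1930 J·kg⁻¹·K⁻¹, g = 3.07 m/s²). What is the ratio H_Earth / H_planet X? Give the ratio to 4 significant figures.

H_Earth/H_planet X ≈ 0.07991

H = RT/g for each body.
H_Earth = 287 × 261 / 9.81 = 7635.8 m.
H_planet X = 1930 × 152 / 3.07 = 95557 m.
H_Earth/H_planet X = 7635.8/95557 = 0.079908.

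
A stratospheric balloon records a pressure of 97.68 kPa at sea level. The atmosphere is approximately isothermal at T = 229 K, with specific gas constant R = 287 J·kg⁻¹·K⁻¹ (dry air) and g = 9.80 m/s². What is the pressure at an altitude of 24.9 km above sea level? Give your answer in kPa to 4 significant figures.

Scale height: H = RT/g = 287 × 229 / 9.80 = 6706.4 m.
Barometric formula: P = P₀ exp(−z/H).
z/H = 24900/6706.4 = 3.7129; exp(−3.7129) = 0.024407.
P = 97.68 × 0.024407 = 2.3841 kPa.

P ≈ 2.384 kPa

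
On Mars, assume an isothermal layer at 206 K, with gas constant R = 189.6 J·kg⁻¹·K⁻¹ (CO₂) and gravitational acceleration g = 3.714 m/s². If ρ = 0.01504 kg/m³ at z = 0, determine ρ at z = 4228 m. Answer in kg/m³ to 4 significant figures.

Scale height: H = RT/g = 189.6 × 206 / 3.714 = 10516 m.
In an isothermal atmosphere, density decays like pressure: ρ = ρ₀ exp(−z/H).
z/H = 4228.0/10516 = 0.40205; exp(−0.40205) = 0.66895.
ρ = 0.01504 × 0.66895 = 0.010061 kg/m³.

ρ ≈ 0.01006 kg/m³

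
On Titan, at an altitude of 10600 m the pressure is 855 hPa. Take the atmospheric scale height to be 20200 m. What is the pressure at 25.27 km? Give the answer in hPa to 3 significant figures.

Between two levels, P₂ = P₁ exp(−Δz/H) with Δz = z₂ − z₁.
Δz = 25270 − 10600 = 14670 m; Δz/H = 14670/20200 = 0.72624.
P₂ = 855 × exp(−0.72624) = 855 × 0.48372 = 413.58 hPa.

P ≈ 414 hPa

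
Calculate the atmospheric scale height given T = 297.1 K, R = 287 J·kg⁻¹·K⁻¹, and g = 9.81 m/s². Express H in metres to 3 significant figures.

H ≈ 8690 m

The scale height of an isothermal atmosphere is H = RT/g.
H = 287 × 297.1 / 9.81 = 85268/9.81 = 8691.9 m.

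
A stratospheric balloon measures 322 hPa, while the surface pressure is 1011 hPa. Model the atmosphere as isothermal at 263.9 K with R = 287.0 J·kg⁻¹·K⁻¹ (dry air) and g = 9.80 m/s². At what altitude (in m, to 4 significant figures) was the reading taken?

Scale height: H = RT/g = 287.0 × 263.9 / 9.80 = 7728.5 m.
Invert the barometric formula: z = H ln(P₀/P).
P₀/P = 1011/322 = 3.1398; ln(3.1398) = 1.1442.
z = 7728.5 × 1.1442 = 8842.9 m.

z ≈ 8843 m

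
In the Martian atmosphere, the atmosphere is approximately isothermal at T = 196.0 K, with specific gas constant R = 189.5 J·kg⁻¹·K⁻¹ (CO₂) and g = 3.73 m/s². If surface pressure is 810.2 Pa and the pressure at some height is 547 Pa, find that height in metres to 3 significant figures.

Scale height: H = RT/g = 189.5 × 196.0 / 3.73 = 9957.6 m.
Invert the barometric formula: z = H ln(P₀/P).
P₀/P = 810.2/547 = 1.4812; ln(1.4812) = 0.39285.
z = 9957.6 × 0.39285 = 3911.8 m.

z ≈ 3910 m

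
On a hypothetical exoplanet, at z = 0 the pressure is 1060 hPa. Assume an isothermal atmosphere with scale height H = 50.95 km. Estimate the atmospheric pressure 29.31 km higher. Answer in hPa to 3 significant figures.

Barometric formula: P = P₀ exp(−z/H).
z/H = 29310/50950 = 0.57527; exp(−0.57527) = 0.56255.
P = 1060 × 0.56255 = 596.30 hPa.

P ≈ 596 hPa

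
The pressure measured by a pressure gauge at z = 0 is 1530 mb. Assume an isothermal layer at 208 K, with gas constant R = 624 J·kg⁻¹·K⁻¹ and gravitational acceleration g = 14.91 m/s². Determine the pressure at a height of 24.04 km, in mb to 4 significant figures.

Scale height: H = RT/g = 624 × 208 / 14.91 = 8705.0 m.
Barometric formula: P = P₀ exp(−z/H).
z/H = 24040/8705.0 = 2.7616; exp(−2.7616) = 0.063191.
P = 1530 × 0.063191 = 96.682 mb.

P ≈ 96.68 mb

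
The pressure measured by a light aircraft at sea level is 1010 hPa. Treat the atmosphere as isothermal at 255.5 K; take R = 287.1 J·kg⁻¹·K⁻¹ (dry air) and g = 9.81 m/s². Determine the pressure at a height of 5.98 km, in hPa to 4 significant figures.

Scale height: H = RT/g = 287.1 × 255.5 / 9.81 = 7477.5 m.
Barometric formula: P = P₀ exp(−z/H).
z/H = 5980.0/7477.5 = 0.79973; exp(−0.79973) = 0.44945.
P = 1010 × 0.44945 = 453.94 hPa.

P ≈ 453.9 hPa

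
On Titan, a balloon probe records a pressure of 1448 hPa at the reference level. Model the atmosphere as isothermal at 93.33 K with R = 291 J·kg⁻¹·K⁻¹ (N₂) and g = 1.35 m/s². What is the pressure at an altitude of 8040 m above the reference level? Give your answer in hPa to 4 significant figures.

Scale height: H = RT/g = 291 × 93.33 / 1.35 = 20118 m.
Barometric formula: P = P₀ exp(−z/H).
z/H = 8040.0/20118 = 0.39964; exp(−0.39964) = 0.67056.
P = 1448 × 0.67056 = 970.97 hPa.

P ≈ 971.0 hPa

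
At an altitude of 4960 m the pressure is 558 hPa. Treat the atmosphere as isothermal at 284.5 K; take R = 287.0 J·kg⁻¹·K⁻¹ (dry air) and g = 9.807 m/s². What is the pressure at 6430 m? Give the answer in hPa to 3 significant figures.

Scale height: H = RT/g = 287.0 × 284.5 / 9.807 = 8325.8 m.
Between two levels, P₂ = P₁ exp(−Δz/H) with Δz = z₂ − z₁.
Δz = 6430.0 − 4960.0 = 1470.0 m; Δz/H = 1470.0/8325.8 = 0.17656.
P₂ = 558 × exp(−0.17656) = 558 × 0.83815 = 467.69 hPa.

P ≈ 468 hPa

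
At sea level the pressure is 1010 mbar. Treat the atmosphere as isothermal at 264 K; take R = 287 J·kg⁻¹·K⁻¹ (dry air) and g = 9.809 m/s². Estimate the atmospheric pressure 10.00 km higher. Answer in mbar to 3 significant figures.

Scale height: H = RT/g = 287 × 264 / 9.809 = 7724.3 m.
Barometric formula: P = P₀ exp(−z/H).
z/H = 10000/7724.3 = 1.2946; exp(−1.2946) = 0.27401.
P = 1010 × 0.27401 = 276.75 mbar.

P ≈ 277 mbar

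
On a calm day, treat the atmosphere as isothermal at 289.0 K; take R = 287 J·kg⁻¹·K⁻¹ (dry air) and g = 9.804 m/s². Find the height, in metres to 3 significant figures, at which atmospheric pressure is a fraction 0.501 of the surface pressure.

z ≈ 5850 m

Scale height: H = RT/g = 287 × 289.0 / 9.804 = 8460.1 m.
Set P/P₀ = exp(−z/H) = 0.501, so z = −H ln(0.501).
−ln(0.501) = 0.69115; z = 8460.1 × 0.69115 = 5847.2 m.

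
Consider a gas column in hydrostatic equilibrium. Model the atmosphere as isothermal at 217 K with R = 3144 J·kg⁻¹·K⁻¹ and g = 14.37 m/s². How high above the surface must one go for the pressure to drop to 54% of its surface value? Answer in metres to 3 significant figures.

Scale height: H = RT/g = 3144 × 217 / 14.37 = 47477 m.
Set P/P₀ = exp(−z/H) = 0.54, so z = −H ln(0.54).
−ln(0.54) = 0.61619; z = 47477 × 0.61619 = 29255 m.

z ≈ 29300 m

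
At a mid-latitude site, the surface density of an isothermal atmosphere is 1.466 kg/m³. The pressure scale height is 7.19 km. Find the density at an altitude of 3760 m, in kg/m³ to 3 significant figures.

ρ ≈ 0.869 kg/m³

In an isothermal atmosphere, density decays like pressure: ρ = ρ₀ exp(−z/H).
z/H = 3760.0/7190.0 = 0.52295; exp(−0.52295) = 0.59277.
ρ = 1.466 × 0.59277 = 0.86900 kg/m³.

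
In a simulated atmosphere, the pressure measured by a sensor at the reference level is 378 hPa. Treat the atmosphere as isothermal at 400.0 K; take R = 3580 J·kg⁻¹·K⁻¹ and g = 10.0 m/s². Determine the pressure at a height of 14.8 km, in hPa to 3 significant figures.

Scale height: H = RT/g = 3580 × 400.0 / 10.0 = 143200 m.
Barometric formula: P = P₀ exp(−z/H).
z/H = 14800/143200 = 0.10335; exp(−0.10335) = 0.90181.
P = 378 × 0.90181 = 340.88 hPa.

P ≈ 341 hPa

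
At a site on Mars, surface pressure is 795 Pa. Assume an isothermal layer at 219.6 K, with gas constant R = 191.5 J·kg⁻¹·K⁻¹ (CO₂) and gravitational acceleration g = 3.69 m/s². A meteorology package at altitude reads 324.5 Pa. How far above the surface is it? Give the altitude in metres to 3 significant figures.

z ≈ 10200 m

Scale height: H = RT/g = 191.5 × 219.6 / 3.69 = 11397 m.
Invert the barometric formula: z = H ln(P₀/P).
P₀/P = 795/324.5 = 2.4499; ln(2.4499) = 0.89605.
z = 11397 × 0.89605 = 10212 m.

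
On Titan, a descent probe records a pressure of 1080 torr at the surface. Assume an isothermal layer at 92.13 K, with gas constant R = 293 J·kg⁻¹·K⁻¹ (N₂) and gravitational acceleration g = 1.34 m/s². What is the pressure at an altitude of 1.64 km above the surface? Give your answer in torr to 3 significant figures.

Scale height: H = RT/g = 293 × 92.13 / 1.34 = 20145 m.
Barometric formula: P = P₀ exp(−z/H).
z/H = 1640.0/20145 = 0.081410; exp(−0.081410) = 0.92182.
P = 1080 × 0.92182 = 995.57 torr.

P ≈ 996 torr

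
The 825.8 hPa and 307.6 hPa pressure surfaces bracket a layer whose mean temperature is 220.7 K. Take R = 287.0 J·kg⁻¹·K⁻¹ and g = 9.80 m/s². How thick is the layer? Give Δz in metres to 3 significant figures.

Hypsometric equation: Δz = (R T̄/g) ln(P₁/P₂).
R T̄/g = 287.0 × 220.7 / 9.80 = 6463.4 m.
ln(825.8/307.6) = ln(2.6847) = 0.98757.
Δz = 6463.4 × 0.98757 = 6383.1 m.

Δz ≈ 6380 m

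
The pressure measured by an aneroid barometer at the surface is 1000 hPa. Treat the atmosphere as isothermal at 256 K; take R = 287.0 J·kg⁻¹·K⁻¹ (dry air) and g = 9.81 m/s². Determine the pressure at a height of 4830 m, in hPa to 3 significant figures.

Scale height: H = RT/g = 287.0 × 256 / 9.81 = 7489.5 m.
Barometric formula: P = P₀ exp(−z/H).
z/H = 4830.0/7489.5 = 0.64490; exp(−0.64490) = 0.52472.
P = 1000 × 0.52472 = 524.72 hPa.

P ≈ 525 hPa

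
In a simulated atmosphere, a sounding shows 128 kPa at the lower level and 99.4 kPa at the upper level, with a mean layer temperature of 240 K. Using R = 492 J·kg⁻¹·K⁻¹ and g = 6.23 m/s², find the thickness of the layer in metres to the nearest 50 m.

Δz ≈ 4800 m

Hypsometric equation: Δz = (R T̄/g) ln(P₁/P₂).
R T̄/g = 492 × 240 / 6.23 = 18953 m.
ln(128/99.4) = ln(1.2877) = 0.25286.
Δz = 18953 × 0.25286 = 4792.5 m.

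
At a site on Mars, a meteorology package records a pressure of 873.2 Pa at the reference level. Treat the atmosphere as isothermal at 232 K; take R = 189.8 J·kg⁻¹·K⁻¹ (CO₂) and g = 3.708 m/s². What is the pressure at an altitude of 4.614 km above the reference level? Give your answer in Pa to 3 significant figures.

Scale height: H = RT/g = 189.8 × 232 / 3.708 = 11875 m.
Barometric formula: P = P₀ exp(−z/H).
z/H = 4614.0/11875 = 0.38855; exp(−0.38855) = 0.67804.
P = 873.2 × 0.67804 = 592.06 Pa.

P ≈ 592 Pa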